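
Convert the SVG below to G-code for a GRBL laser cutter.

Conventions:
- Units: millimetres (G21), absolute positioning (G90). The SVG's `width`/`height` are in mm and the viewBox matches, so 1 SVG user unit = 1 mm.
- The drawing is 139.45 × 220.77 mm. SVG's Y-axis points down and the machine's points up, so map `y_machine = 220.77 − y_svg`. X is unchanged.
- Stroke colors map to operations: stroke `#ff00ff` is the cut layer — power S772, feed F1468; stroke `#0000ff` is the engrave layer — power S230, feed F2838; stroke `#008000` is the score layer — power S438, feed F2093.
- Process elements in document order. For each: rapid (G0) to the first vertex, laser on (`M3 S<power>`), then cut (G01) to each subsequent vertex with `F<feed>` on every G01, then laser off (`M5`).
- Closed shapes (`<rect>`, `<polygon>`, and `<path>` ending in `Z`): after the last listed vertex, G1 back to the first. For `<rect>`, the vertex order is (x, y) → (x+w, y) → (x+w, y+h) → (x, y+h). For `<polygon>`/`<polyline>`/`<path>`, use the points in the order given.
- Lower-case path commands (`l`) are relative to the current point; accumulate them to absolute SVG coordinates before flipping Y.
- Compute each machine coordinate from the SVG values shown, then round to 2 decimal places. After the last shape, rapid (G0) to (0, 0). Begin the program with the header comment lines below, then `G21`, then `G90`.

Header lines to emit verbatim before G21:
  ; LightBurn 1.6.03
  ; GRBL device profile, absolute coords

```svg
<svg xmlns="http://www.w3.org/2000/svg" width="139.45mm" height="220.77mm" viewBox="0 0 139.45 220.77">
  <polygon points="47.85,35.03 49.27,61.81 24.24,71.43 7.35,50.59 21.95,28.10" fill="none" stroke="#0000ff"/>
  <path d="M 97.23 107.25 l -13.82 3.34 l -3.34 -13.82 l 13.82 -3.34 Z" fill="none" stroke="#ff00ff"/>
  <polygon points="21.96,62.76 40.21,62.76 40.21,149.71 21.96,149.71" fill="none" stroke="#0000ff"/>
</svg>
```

; LightBurn 1.6.03
; GRBL device profile, absolute coords
G21
G90
G0 X47.85 Y185.74
M3 S230
G01 X49.27 Y158.96 F2838
G01 X24.24 Y149.34 F2838
G01 X7.35 Y170.18 F2838
G01 X21.95 Y192.67 F2838
G01 X47.85 Y185.74 F2838
M5
G0 X97.23 Y113.52
M3 S772
G01 X83.41 Y110.18 F1468
G01 X80.07 Y124.00 F1468
G01 X93.89 Y127.34 F1468
G01 X97.23 Y113.52 F1468
M5
G0 X21.96 Y158.01
M3 S230
G01 X40.21 Y158.01 F2838
G01 X40.21 Y71.06 F2838
G01 X21.96 Y71.06 F2838
G01 X21.96 Y158.01 F2838
M5
G0 X0.00 Y0.00

1 u = 1 mm; y_m = 220.77 − y.

[1] `<polygon>` regular polygon, #0000ff→engrave S230 F2838: (47.85,185.74) → (49.27,158.96) → (24.24,149.34) → (7.35,170.18) → (21.95,192.67) → (47.85,185.74) (closed)

[2] `<path>` regular polygon, #ff00ff→cut S772 F1468: (97.23,113.52) → (83.41,110.18) → (80.07,124.00) → (93.89,127.34) → (97.23,113.52) (closed)

[3] `<polygon>` rectangle, #0000ff→engrave S230 F2838: (21.96,158.01) → (40.21,158.01) → (40.21,71.06) → (21.96,71.06) → (21.96,158.01) (closed)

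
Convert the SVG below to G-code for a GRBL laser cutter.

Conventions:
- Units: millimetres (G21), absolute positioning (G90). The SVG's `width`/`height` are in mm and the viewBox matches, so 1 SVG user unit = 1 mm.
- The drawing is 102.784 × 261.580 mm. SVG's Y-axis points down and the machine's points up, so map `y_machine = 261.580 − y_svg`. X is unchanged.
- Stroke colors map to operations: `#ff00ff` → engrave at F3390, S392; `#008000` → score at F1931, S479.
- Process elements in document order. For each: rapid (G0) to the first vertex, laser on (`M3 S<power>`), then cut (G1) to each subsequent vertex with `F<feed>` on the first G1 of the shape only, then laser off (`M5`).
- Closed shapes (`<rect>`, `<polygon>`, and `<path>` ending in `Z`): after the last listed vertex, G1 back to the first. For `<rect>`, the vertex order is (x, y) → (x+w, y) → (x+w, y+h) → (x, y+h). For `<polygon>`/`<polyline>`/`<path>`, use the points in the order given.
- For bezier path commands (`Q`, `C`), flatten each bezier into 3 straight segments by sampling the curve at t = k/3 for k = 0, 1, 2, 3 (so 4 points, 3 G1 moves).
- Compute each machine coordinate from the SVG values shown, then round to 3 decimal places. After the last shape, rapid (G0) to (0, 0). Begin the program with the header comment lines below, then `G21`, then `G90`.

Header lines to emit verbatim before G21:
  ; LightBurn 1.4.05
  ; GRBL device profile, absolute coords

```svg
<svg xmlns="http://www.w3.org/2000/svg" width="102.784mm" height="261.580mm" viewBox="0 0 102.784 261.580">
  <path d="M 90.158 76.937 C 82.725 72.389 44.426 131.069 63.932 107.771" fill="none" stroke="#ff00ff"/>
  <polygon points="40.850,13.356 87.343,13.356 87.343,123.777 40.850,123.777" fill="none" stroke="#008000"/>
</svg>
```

; LightBurn 1.4.05
; GRBL device profile, absolute coords
G21
G90
G0 X90.158 Y184.643
M3 S392
G1 X75.720 Y173.493 F3390
G1 X60.410 Y152.459
G1 X63.932 Y153.809
M5
G0 X40.850 Y248.224
M3 S479
G1 X87.343 Y248.224 F1931
G1 X87.343 Y137.803
G1 X40.850 Y137.803
G1 X40.850 Y248.224
M5
G0 X0.000 Y0.000

Since the viewBox matches the mm dimensions, user units are millimetres directly. The only transform is the Y-flip y_m = 261.580 − y_svg.

Shape 1 is a cubic bezier drawn with `<path>`. Its stroke #ff00ff means engrave at S392, F3390. After flipping Y the toolpath is (90.158,184.643) → (75.720,173.493) → (60.410,152.459) → (63.932,153.809).

Shape 2 is a rectangle drawn with `<polygon>`. Its stroke #008000 means score at S479, F1931. After flipping Y the toolpath is (40.850,248.224) → (87.343,248.224) → (87.343,137.803) → (40.850,137.803) → (40.850,248.224), returning to the start.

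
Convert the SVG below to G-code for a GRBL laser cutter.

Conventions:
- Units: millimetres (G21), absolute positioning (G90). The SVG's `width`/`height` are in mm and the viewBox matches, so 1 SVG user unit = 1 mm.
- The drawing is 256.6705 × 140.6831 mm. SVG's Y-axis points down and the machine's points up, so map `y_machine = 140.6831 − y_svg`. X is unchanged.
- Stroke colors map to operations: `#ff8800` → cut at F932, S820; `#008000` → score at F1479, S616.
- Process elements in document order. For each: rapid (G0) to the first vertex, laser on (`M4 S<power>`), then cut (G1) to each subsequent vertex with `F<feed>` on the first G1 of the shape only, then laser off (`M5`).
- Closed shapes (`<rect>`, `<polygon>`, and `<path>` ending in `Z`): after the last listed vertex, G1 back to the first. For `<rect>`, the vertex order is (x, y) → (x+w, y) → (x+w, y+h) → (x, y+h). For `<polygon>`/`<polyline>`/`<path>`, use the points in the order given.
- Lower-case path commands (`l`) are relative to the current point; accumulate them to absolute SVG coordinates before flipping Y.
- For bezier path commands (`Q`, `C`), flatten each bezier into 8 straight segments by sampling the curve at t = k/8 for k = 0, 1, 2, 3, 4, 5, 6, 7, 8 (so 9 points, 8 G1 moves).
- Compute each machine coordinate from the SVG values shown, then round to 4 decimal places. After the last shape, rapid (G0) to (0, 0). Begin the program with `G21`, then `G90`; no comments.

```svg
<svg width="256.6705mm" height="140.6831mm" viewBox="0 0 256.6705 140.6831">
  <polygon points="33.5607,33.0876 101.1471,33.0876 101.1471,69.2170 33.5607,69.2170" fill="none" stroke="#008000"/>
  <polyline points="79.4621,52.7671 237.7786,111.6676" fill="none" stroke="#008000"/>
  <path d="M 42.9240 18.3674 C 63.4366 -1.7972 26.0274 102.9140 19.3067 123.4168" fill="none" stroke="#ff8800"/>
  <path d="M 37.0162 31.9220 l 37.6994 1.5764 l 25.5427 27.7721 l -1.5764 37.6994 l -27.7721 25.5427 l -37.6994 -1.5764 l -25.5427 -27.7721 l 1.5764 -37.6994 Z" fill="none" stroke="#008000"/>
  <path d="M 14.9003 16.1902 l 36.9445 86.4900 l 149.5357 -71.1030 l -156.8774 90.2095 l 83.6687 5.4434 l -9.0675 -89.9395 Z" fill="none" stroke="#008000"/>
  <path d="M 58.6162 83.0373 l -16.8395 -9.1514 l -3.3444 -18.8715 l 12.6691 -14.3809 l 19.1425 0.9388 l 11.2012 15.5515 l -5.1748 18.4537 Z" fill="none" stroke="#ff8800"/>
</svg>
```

viewBox `0 0 256.6705 140.6831` with mm width/height → 1 unit = 1 mm. Flip: y_m = 140.6831 − y_svg.

**Shape 1** — `<polygon>` rectangle, stroke `#008000` → score (S616, F1479). Machine vertices: (33.5607,107.5955) → (101.1471,107.5955) → (101.1471,71.4661) → (33.5607,71.4661) → (33.5607,107.5955). Closed: final G1 returns to the first vertex.

**Shape 2** — `<polyline>` line segment, stroke `#008000` → score (S616, F1479). Machine vertices: (79.4621,87.9160) → (237.7786,29.0155). Open path.

**Shape 3** — `<path>` cubic bezier, stroke `#ff8800` → cut (S820, F932). Control points (SVG): P0=(42.9240,18.3674), P1=(63.4366,-1.7972), P2=(26.0274,102.9140), P3=(19.3067,123.4168); sampled at t=k/8. Machine vertices: (42.9240,122.3157) → (48.0742,124.4322) → (48.8326,117.2919) → (46.2377,103.3448) → (41.3278,85.0413) → (35.1414,64.8314) → (28.7168,45.1655) → (23.0924,28.4938) → (19.3067,17.2663). Open path.

**Shape 4** — `<path>` regular polygon, stroke `#008000` → score (S616, F1479). Machine vertices: (37.0162,108.7611) → (74.7156,107.1847) → (100.2583,79.4126) → (98.6819,41.7132) → (70.9098,16.1705) → (33.2104,17.7469) → (7.6677,45.5190) → (9.2441,83.2184) → (37.0162,108.7611). Closed: final G1 returns to the first vertex.

**Shape 5** — `<path>` closed polygon, stroke `#008000` → score (S616, F1479). Machine vertices: (14.9003,124.4929) → (51.8448,38.0029) → (201.3805,109.1059) → (44.5031,18.8964) → (128.1718,13.4530) → (119.1043,103.3925) → (14.9003,124.4929). Closed: final G1 returns to the first vertex.

**Shape 6** — `<path>` regular polygon, stroke `#ff8800` → cut (S820, F932). Machine vertices: (58.6162,57.6458) → (41.7767,66.7972) → (38.4323,85.6687) → (51.1014,100.0496) → (70.2439,99.1108) → (81.4451,83.5593) → (76.2703,65.1056) → (58.6162,57.6458). Closed: final G1 returns to the first vertex.

G21
G90
G0 X33.5607 Y107.5955
M4 S616
G1 X101.1471 Y107.5955 F1479
G1 X101.1471 Y71.4661
G1 X33.5607 Y71.4661
G1 X33.5607 Y107.5955
M5
G0 X79.4621 Y87.9160
M4 S616
G1 X237.7786 Y29.0155 F1479
M5
G0 X42.9240 Y122.3157
M4 S820
G1 X48.0742 Y124.4322 F932
G1 X48.8326 Y117.2919
G1 X46.2377 Y103.3448
G1 X41.3278 Y85.0413
G1 X35.1414 Y64.8314
G1 X28.7168 Y45.1655
G1 X23.0924 Y28.4938
G1 X19.3067 Y17.2663
M5
G0 X37.0162 Y108.7611
M4 S616
G1 X74.7156 Y107.1847 F1479
G1 X100.2583 Y79.4126
G1 X98.6819 Y41.7132
G1 X70.9098 Y16.1705
G1 X33.2104 Y17.7469
G1 X7.6677 Y45.5190
G1 X9.2441 Y83.2184
G1 X37.0162 Y108.7611
M5
G0 X14.9003 Y124.4929
M4 S616
G1 X51.8448 Y38.0029 F1479
G1 X201.3805 Y109.1059
G1 X44.5031 Y18.8964
G1 X128.1718 Y13.4530
G1 X119.1043 Y103.3925
G1 X14.9003 Y124.4929
M5
G0 X58.6162 Y57.6458
M4 S820
G1 X41.7767 Y66.7972 F932
G1 X38.4323 Y85.6687
G1 X51.1014 Y100.0496
G1 X70.2439 Y99.1108
G1 X81.4451 Y83.5593
G1 X76.2703 Y65.1056
G1 X58.6162 Y57.6458
M5
G0 X0.0000 Y0.0000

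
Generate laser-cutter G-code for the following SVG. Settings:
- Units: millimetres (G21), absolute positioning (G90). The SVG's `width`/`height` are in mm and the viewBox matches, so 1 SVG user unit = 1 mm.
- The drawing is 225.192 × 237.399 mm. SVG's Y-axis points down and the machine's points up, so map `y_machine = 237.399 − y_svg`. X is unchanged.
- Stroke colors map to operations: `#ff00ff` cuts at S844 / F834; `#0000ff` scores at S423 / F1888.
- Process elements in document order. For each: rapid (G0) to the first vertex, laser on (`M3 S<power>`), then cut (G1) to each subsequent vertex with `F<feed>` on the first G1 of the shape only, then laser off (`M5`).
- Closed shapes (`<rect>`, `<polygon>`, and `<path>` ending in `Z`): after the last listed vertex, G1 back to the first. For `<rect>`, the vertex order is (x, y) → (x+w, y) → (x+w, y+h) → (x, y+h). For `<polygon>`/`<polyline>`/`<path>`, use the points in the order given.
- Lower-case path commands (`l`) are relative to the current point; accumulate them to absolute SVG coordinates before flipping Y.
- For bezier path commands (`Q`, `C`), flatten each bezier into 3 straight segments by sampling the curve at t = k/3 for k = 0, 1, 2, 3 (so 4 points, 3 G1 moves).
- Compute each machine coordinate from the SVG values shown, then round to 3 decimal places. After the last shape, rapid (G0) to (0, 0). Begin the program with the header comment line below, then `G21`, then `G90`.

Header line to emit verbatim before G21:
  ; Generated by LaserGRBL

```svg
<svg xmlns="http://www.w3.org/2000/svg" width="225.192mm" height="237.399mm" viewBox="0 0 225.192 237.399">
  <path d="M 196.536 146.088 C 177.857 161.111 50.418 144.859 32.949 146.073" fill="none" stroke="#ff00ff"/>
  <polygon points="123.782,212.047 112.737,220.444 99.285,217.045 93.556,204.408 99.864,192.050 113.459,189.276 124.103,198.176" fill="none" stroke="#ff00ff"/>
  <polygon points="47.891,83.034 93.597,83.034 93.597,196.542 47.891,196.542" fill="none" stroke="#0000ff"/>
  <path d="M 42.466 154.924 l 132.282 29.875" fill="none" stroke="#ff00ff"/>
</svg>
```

1 u = 1 mm; y_m = 237.399 − y.

[1] `<path>` cubic bezier, #ff00ff→cut S844 F834: (196.536,91.311) → (149.705,84.908) → (78.974,88.523) → (32.949,91.326)

[2] `<polygon>` regular polygon, #ff00ff→cut S844 F834: (123.782,25.352) → (112.737,16.955) → (99.285,20.354) → (93.556,32.991) → (99.864,45.349) → (113.459,48.123) → (124.103,39.223) → (123.782,25.352) (closed)

[3] `<polygon>` rectangle, #0000ff→score S423 F1888: (47.891,154.365) → (93.597,154.365) → (93.597,40.857) → (47.891,40.857) → (47.891,154.365) (closed)

[4] `<path>` line segment, #ff00ff→cut S844 F834: (42.466,82.475) → (174.748,52.600)

; Generated by LaserGRBL
G21
G90
G0 X196.536 Y91.311
M3 S844
G1 X149.705 Y84.908 F834
G1 X78.974 Y88.523
G1 X32.949 Y91.326
M5
G0 X123.782 Y25.352
M3 S844
G1 X112.737 Y16.955 F834
G1 X99.285 Y20.354
G1 X93.556 Y32.991
G1 X99.864 Y45.349
G1 X113.459 Y48.123
G1 X124.103 Y39.223
G1 X123.782 Y25.352
M5
G0 X47.891 Y154.365
M3 S423
G1 X93.597 Y154.365 F1888
G1 X93.597 Y40.857
G1 X47.891 Y40.857
G1 X47.891 Y154.365
M5
G0 X42.466 Y82.475
M3 S844
G1 X174.748 Y52.600 F834
M5
G0 X0.000 Y0.000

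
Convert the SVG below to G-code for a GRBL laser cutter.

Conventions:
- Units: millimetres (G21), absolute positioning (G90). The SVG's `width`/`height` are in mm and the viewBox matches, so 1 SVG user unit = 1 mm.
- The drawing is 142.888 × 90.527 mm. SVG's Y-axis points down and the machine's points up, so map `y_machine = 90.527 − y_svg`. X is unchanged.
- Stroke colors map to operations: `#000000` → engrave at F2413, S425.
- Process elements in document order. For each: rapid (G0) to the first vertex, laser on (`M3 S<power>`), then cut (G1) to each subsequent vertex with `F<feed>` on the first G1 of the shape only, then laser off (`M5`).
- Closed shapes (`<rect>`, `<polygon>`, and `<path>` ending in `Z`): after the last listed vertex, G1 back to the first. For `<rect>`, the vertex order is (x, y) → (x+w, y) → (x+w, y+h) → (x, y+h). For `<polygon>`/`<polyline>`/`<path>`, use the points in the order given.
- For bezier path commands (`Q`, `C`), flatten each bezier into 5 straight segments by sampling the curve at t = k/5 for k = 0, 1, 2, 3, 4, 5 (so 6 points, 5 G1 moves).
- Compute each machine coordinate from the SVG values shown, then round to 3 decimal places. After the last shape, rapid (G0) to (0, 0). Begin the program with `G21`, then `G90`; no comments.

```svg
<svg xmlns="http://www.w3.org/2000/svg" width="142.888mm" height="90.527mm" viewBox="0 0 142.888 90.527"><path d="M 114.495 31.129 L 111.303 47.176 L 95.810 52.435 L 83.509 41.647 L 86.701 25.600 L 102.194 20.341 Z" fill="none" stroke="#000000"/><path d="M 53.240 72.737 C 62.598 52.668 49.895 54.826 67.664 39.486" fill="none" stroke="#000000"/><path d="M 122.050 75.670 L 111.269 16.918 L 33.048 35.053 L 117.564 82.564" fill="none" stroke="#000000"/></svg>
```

G21
G90
G0 X114.495 Y59.398
M3 S425
G1 X111.303 Y43.351 F2413
G1 X95.810 Y38.092
G1 X83.509 Y48.880
G1 X86.701 Y64.927
G1 X102.194 Y70.186
G1 X114.495 Y59.398
M5
G0 X53.240 Y17.790
M3 S425
G1 X56.628 Y27.482 F2413
G1 X57.242 Y33.746
G1 X57.606 Y38.490
G1 X60.239 Y43.619
G1 X67.664 Y51.041
M5
G0 X122.050 Y14.857
M3 S425
G1 X111.269 Y73.609 F2413
G1 X33.048 Y55.474
G1 X117.564 Y7.963
M5
G0 X0.000 Y0.000

1 u = 1 mm; y_m = 90.527 − y.

[1] `<path>` regular polygon, #000000→engrave S425 F2413: (114.495,59.398) → (111.303,43.351) → (95.810,38.092) → (83.509,48.880) → (86.701,64.927) → (102.194,70.186) → (114.495,59.398) (closed)

[2] `<path>` cubic bezier, #000000→engrave S425 F2413: (53.240,17.790) → (56.628,27.482) → (57.242,33.746) → (57.606,38.490) → (60.239,43.619) → (67.664,51.041)

[3] `<path>` open polyline, #000000→engrave S425 F2413: (122.050,14.857) → (111.269,73.609) → (33.048,55.474) → (117.564,7.963)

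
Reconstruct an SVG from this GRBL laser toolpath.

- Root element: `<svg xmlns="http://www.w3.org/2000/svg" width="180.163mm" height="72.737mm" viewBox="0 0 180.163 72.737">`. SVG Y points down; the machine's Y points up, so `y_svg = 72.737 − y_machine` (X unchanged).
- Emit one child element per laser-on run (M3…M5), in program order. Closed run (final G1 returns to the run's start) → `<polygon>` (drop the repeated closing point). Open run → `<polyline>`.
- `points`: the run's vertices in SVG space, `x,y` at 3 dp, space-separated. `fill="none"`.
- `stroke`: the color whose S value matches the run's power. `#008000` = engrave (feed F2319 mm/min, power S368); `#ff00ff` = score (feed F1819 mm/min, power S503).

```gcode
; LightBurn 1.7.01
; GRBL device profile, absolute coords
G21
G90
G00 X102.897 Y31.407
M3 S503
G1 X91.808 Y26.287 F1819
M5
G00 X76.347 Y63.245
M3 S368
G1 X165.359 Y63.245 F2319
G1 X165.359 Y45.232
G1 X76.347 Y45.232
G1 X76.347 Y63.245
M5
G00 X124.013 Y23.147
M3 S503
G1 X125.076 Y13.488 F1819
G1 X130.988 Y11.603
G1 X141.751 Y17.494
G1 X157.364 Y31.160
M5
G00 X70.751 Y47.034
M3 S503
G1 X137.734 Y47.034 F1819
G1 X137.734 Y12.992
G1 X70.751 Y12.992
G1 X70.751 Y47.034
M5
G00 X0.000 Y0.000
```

<svg xmlns="http://www.w3.org/2000/svg" width="180.163mm" height="72.737mm" viewBox="0 0 180.163 72.737">
  <polyline points="102.897,41.330 91.808,46.450" fill="none" stroke="#ff00ff"/>
  <polygon points="76.347,9.492 165.359,9.492 165.359,27.505 76.347,27.505" fill="none" stroke="#008000"/>
  <polyline points="124.013,49.590 125.076,59.249 130.988,61.134 141.751,55.243 157.364,41.577" fill="none" stroke="#ff00ff"/>
  <polygon points="70.751,25.703 137.734,25.703 137.734,59.745 70.751,59.745" fill="none" stroke="#ff00ff"/>
</svg>

Machine Y-up, SVG Y-down with viewBox height 72.737, so y_svg = 72.737 − y_machine; X carries over.

Run 1: S503 ⇒ score layer `#ff00ff`. The run is open, so emit a `<polyline>` with points (Y-flipped): 102.897,41.330 91.808,46.450.

Run 2: power S368 maps to stroke `#008000` (engrave). The run returns to its start, so emit a `<polygon>` with points (Y-flipped): 76.347,9.492 165.359,9.492 165.359,27.505 76.347,27.505.

Run 3: power S503 maps to stroke `#ff00ff` (score). The run is open, so emit a `<polyline>` with points (Y-flipped): 124.013,49.590 125.076,59.249 130.988,61.134 141.751,55.243 157.364,41.577.

Run 4: power S503 maps to stroke `#ff00ff` (score). The run returns to its start, so emit a `<polygon>` with points (Y-flipped): 70.751,25.703 137.734,25.703 137.734,59.745 70.751,59.745.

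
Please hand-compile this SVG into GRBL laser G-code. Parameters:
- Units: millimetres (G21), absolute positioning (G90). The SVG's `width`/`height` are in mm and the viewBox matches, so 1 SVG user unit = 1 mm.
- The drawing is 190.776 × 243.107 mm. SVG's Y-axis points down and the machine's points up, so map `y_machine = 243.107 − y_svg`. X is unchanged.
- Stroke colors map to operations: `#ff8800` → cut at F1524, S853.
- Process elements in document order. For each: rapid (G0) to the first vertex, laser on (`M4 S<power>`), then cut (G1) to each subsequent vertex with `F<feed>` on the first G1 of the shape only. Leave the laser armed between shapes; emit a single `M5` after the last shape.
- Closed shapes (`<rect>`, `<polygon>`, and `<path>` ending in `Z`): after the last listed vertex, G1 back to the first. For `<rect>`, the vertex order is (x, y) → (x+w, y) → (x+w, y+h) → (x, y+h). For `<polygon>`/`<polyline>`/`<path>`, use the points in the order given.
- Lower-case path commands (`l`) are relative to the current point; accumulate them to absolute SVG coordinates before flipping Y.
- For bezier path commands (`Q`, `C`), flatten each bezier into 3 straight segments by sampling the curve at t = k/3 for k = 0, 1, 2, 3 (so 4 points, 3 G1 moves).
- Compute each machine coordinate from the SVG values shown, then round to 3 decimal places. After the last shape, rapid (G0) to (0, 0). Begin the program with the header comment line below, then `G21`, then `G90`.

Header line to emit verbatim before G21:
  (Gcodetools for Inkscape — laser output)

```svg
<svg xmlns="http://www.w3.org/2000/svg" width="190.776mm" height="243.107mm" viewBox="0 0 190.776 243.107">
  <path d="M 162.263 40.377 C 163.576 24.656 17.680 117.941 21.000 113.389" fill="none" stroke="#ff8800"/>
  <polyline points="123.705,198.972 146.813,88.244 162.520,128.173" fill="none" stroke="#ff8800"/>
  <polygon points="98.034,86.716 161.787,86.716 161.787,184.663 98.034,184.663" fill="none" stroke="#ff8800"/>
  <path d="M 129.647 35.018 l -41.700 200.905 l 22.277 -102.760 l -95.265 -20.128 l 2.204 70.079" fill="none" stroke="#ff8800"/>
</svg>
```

1 u = 1 mm; y_m = 243.107 − y.

[1] `<path>` cubic bezier, #ff8800→cut S853 F1524: (162.263,202.730) → (125.485,189.777) → (56.440,150.117) → (21.000,129.718)

[2] `<polyline>` open polyline, #ff8800→cut S853 F1524: (123.705,44.135) → (146.813,154.863) → (162.520,114.934)

[3] `<polygon>` rectangle, #ff8800→cut S853 F1524: (98.034,156.391) → (161.787,156.391) → (161.787,58.444) → (98.034,58.444) → (98.034,156.391) (closed)

[4] `<path>` open polyline, #ff8800→cut S853 F1524: (129.647,208.089) → (87.947,7.184) → (110.224,109.944) → (14.959,130.072) → (17.163,59.993)

(Gcodetools for Inkscape — laser output)
G21
G90
G0 X162.263 Y202.730
M4 S853
G1 X125.485 Y189.777 F1524
G1 X56.440 Y150.117
G1 X21.000 Y129.718
G0 X123.705 Y44.135
M4 S853
G1 X146.813 Y154.863 F1524
G1 X162.520 Y114.934
G0 X98.034 Y156.391
M4 S853
G1 X161.787 Y156.391 F1524
G1 X161.787 Y58.444
G1 X98.034 Y58.444
G1 X98.034 Y156.391
G0 X129.647 Y208.089
M4 S853
G1 X87.947 Y7.184 F1524
G1 X110.224 Y109.944
G1 X14.959 Y130.072
G1 X17.163 Y59.993
M5
G0 X0.000 Y0.000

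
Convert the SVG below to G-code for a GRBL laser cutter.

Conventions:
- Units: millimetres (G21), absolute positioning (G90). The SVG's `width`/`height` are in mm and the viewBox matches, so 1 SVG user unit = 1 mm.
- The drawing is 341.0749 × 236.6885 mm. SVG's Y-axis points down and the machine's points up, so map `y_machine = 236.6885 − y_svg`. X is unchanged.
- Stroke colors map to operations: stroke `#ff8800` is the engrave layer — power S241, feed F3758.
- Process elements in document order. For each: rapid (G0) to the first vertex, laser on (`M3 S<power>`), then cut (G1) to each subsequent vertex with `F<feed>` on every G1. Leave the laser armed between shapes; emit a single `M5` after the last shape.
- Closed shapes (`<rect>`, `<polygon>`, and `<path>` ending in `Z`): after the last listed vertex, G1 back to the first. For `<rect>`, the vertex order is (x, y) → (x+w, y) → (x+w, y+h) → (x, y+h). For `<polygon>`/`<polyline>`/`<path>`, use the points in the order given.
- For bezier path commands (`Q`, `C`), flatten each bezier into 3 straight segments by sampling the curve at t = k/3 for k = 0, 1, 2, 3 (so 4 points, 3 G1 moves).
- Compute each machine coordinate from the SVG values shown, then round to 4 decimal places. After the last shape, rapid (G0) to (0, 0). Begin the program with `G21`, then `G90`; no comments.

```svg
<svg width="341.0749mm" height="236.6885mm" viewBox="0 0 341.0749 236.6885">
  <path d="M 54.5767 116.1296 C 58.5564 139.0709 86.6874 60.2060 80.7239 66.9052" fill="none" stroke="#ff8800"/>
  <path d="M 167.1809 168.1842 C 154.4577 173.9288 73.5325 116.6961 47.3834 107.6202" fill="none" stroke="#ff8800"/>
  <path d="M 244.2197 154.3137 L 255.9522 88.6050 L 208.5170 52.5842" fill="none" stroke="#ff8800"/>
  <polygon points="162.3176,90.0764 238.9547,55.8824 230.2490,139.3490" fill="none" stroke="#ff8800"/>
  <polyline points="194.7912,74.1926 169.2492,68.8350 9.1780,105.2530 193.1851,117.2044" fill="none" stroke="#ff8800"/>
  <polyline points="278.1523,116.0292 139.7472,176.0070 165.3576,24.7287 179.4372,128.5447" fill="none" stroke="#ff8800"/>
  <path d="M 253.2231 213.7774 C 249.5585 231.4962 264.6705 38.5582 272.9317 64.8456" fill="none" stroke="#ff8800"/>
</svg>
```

viewBox `0 0 341.0749 236.6885` with mm width/height → 1 unit = 1 mm. Flip: y_m = 236.6885 − y_svg.

**Shape 1** — `<path>` cubic bezier, stroke `#ff8800` → engrave (S241, F3758). Control points (SVG): P0=(54.5767,116.1296), P1=(58.5564,139.0709), P2=(86.6874,60.2060), P3=(80.7239,66.9052); sampled at t=k/3. Machine vertices: (54.5767,120.5589) → (64.4496,124.6134) → (77.4798,154.9008) → (80.7239,169.7833). Open path.

**Shape 2** — `<path>` cubic bezier, stroke `#ff8800` → engrave (S241, F3758). Control points (SVG): P0=(167.1809,168.1842), P1=(154.4577,173.9288), P2=(73.5325,116.6961), P3=(47.3834,107.6202); sampled at t=k/3. Machine vertices: (167.1809,68.5043) → (136.2784,79.6361) → (87.2365,108.0562) → (47.3834,129.0683). Open path.

**Shape 3** — `<path>` open polyline, stroke `#ff8800` → engrave (S241, F3758). Machine vertices: (244.2197,82.3748) → (255.9522,148.0835) → (208.5170,184.1043). Open path.

**Shape 4** — `<polygon>` regular polygon, stroke `#ff8800` → engrave (S241, F3758). Machine vertices: (162.3176,146.6121) → (238.9547,180.8061) → (230.2490,97.3395) → (162.3176,146.6121). Closed: final G1 returns to the first vertex.

**Shape 5** — `<polyline>` open polyline, stroke `#ff8800` → engrave (S241, F3758). Machine vertices: (194.7912,162.4959) → (169.2492,167.8535) → (9.1780,131.4355) → (193.1851,119.4841). Open path.

**Shape 6** — `<polyline>` open polyline, stroke `#ff8800` → engrave (S241, F3758). Machine vertices: (278.1523,120.6593) → (139.7472,60.6815) → (165.3576,211.9598) → (179.4372,108.1438). Open path.

**Shape 7** — `<path>` cubic bezier, stroke `#ff8800` → engrave (S241, F3758). Control points (SVG): P0=(253.2231,213.7774), P1=(249.5585,231.4962), P2=(264.6705,38.5582), P3=(272.9317,64.8456); sampled at t=k/3. Machine vertices: (253.2231,22.9111) → (254.8682,59.4897) → (263.3361,140.9767) → (272.9317,171.8429). Open path.

G21
G90
G0 X54.5767 Y120.5589
M3 S241
G1 X64.4496 Y124.6134 F3758
G1 X77.4798 Y154.9008 F3758
G1 X80.7239 Y169.7833 F3758
G0 X167.1809 Y68.5043
M3 S241
G1 X136.2784 Y79.6361 F3758
G1 X87.2365 Y108.0562 F3758
G1 X47.3834 Y129.0683 F3758
G0 X244.2197 Y82.3748
M3 S241
G1 X255.9522 Y148.0835 F3758
G1 X208.5170 Y184.1043 F3758
G0 X162.3176 Y146.6121
M3 S241
G1 X238.9547 Y180.8061 F3758
G1 X230.2490 Y97.3395 F3758
G1 X162.3176 Y146.6121 F3758
G0 X194.7912 Y162.4959
M3 S241
G1 X169.2492 Y167.8535 F3758
G1 X9.1780 Y131.4355 F3758
G1 X193.1851 Y119.4841 F3758
G0 X278.1523 Y120.6593
M3 S241
G1 X139.7472 Y60.6815 F3758
G1 X165.3576 Y211.9598 F3758
G1 X179.4372 Y108.1438 F3758
G0 X253.2231 Y22.9111
M3 S241
G1 X254.8682 Y59.4897 F3758
G1 X263.3361 Y140.9767 F3758
G1 X272.9317 Y171.8429 F3758
M5
G0 X0.0000 Y0.0000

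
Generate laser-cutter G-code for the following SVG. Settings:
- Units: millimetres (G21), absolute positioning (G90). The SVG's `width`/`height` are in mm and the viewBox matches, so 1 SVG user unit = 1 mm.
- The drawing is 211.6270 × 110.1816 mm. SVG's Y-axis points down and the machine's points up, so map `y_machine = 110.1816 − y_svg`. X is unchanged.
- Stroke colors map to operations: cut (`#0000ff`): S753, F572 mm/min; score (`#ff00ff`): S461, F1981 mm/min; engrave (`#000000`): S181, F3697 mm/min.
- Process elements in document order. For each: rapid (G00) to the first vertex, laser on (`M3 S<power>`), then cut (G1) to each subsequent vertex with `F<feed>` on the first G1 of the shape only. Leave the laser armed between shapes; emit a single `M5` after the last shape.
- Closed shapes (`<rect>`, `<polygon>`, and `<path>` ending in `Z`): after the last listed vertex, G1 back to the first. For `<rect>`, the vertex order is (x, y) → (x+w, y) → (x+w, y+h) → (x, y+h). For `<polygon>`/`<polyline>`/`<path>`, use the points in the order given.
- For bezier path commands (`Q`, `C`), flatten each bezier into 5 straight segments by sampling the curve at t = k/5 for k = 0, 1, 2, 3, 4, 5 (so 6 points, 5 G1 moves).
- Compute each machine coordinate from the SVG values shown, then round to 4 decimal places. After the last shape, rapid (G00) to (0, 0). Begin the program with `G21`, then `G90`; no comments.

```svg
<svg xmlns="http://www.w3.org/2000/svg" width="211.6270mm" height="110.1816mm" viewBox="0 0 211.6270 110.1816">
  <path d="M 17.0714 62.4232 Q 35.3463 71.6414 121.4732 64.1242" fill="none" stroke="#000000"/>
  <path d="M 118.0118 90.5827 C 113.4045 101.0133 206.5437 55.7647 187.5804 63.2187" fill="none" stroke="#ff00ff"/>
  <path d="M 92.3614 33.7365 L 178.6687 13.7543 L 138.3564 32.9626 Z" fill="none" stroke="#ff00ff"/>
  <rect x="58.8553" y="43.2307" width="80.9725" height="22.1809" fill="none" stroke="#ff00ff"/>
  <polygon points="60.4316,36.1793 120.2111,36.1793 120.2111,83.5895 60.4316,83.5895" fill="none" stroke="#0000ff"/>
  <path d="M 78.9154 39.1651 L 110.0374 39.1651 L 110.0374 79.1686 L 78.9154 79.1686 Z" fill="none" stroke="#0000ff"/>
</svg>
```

G21
G90
G00 X17.0714 Y47.7584
M3 S181
G1 X27.0954 Y44.7405 F3697
G1 X42.5476 Y43.0615
G1 X63.4280 Y42.7213
G1 X89.7365 Y43.7199
G1 X121.4732 Y46.0574
G00 X118.0118 Y19.5989
M3 S461
G1 X125.2982 Y19.1550 F1981
G1 X145.9710 Y26.8718
G1 X169.9575 Y37.5469
G1 X187.1849 Y45.9780
G1 X187.5804 Y46.9629
G00 X92.3614 Y76.4451
M3 S461
G1 X178.6687 Y96.4273 F1981
G1 X138.3564 Y77.2190
G1 X92.3614 Y76.4451
G00 X58.8553 Y66.9509
M3 S461
G1 X139.8278 Y66.9509 F1981
G1 X139.8278 Y44.7700
G1 X58.8553 Y44.7700
G1 X58.8553 Y66.9509
G00 X60.4316 Y74.0023
M3 S753
G1 X120.2111 Y74.0023 F572
G1 X120.2111 Y26.5921
G1 X60.4316 Y26.5921
G1 X60.4316 Y74.0023
G00 X78.9154 Y71.0165
M3 S753
G1 X110.0374 Y71.0165 F572
G1 X110.0374 Y31.0130
G1 X78.9154 Y31.0130
G1 X78.9154 Y71.0165
M5
G00 X0.0000 Y0.0000

1 u = 1 mm; y_m = 110.1816 − y.

[1] `<path>` quadratic bezier, #000000→engrave S181 F3697: (17.0714,47.7584) → (27.0954,44.7405) → (42.5476,43.0615) → (63.4280,42.7213) → (89.7365,43.7199) → (121.4732,46.0574)

[2] `<path>` cubic bezier, #ff00ff→score S461 F1981: (118.0118,19.5989) → (125.2982,19.1550) → (145.9710,26.8718) → (169.9575,37.5469) → (187.1849,45.9780) → (187.5804,46.9629)

[3] `<path>` closed polygon, #ff00ff→score S461 F1981: (92.3614,76.4451) → (178.6687,96.4273) → (138.3564,77.2190) → (92.3614,76.4451) (closed)

[4] `<rect>` rectangle, #ff00ff→score S461 F1981: (58.8553,66.9509) → (139.8278,66.9509) → (139.8278,44.7700) → (58.8553,44.7700) → (58.8553,66.9509) (closed)

[5] `<polygon>` rectangle, #0000ff→cut S753 F572: (60.4316,74.0023) → (120.2111,74.0023) → (120.2111,26.5921) → (60.4316,26.5921) → (60.4316,74.0023) (closed)

[6] `<path>` rectangle, #0000ff→cut S753 F572: (78.9154,71.0165) → (110.0374,71.0165) → (110.0374,31.0130) → (78.9154,31.0130) → (78.9154,71.0165) (closed)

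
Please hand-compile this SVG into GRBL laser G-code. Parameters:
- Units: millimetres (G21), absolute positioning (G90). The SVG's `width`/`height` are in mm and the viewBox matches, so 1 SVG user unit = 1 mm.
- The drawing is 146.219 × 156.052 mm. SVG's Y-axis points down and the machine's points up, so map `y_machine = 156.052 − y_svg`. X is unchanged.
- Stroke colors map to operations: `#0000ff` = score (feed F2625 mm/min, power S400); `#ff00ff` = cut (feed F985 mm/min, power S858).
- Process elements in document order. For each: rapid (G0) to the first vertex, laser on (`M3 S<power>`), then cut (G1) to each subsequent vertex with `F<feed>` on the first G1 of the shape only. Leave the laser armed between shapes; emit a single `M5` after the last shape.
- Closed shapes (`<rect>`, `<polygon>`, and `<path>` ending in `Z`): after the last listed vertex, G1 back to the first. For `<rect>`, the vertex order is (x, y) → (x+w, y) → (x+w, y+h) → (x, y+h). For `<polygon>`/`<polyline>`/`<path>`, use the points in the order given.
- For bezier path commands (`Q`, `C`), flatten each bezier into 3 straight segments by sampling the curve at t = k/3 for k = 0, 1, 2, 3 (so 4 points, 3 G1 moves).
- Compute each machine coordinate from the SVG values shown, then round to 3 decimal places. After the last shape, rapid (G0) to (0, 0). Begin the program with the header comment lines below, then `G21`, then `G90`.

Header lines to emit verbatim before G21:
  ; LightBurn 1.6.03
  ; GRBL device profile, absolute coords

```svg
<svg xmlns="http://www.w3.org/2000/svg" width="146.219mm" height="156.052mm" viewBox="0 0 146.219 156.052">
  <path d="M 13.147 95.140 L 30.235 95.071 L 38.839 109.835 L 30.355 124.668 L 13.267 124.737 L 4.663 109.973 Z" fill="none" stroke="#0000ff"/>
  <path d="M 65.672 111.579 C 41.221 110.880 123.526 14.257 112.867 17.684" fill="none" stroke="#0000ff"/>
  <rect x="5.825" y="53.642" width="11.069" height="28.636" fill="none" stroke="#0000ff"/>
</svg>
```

viewBox `0 0 146.219 156.052` with mm width/height → 1 unit = 1 mm. Flip: y_m = 156.052 − y_svg.

**Shape 1** — `<path>` regular polygon, stroke `#0000ff` → score (S400, F2625). Machine vertices: (13.147,60.912) → (30.235,60.981) → (38.839,46.217) → (30.355,31.384) → (13.267,31.315) → (4.663,46.079) → (13.147,60.912). Closed: final G1 returns to the first vertex.

**Shape 2** — `<path>` cubic bezier, stroke `#0000ff` → score (S400, F2625). Control points (SVG): P0=(65.672,111.579), P1=(41.221,110.880), P2=(123.526,14.257), P3=(112.867,17.684); sampled at t=k/3. Machine vertices: (65.672,44.473) → (69.409,69.888) → (99.935,115.703) → (112.867,138.368). Open path.

**Shape 3** — `<rect>` rectangle, stroke `#0000ff` → score (S400, F2625). Machine vertices: (5.825,102.410) → (16.894,102.410) → (16.894,73.774) → (5.825,73.774) → (5.825,102.410). Closed: final G1 returns to the first vertex.

; LightBurn 1.6.03
; GRBL device profile, absolute coords
G21
G90
G0 X13.147 Y60.912
M3 S400
G1 X30.235 Y60.981 F2625
G1 X38.839 Y46.217
G1 X30.355 Y31.384
G1 X13.267 Y31.315
G1 X4.663 Y46.079
G1 X13.147 Y60.912
G0 X65.672 Y44.473
M3 S400
G1 X69.409 Y69.888 F2625
G1 X99.935 Y115.703
G1 X112.867 Y138.368
G0 X5.825 Y102.410
M3 S400
G1 X16.894 Y102.410 F2625
G1 X16.894 Y73.774
G1 X5.825 Y73.774
G1 X5.825 Y102.410
M5
G0 X0.000 Y0.000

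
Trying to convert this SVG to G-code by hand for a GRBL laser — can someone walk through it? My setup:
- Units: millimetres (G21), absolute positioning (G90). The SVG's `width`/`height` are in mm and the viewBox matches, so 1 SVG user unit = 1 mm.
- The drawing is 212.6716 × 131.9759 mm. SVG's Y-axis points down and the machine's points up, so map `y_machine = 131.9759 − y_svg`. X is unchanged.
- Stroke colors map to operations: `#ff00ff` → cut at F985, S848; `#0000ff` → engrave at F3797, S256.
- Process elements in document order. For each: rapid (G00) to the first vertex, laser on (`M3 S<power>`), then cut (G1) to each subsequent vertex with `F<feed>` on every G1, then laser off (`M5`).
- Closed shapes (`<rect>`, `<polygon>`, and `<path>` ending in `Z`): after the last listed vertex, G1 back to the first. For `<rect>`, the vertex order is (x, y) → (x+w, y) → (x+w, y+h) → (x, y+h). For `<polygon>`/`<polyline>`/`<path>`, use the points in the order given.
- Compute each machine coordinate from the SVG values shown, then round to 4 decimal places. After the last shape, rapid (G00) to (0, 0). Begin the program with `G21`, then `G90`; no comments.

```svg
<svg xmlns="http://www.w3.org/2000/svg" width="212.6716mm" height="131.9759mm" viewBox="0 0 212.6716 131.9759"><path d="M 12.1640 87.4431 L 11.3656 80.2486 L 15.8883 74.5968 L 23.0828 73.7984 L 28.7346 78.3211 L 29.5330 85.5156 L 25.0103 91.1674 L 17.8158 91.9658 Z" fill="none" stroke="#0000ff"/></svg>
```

G21
G90
G00 X12.1640 Y44.5328
M3 S256
G1 X11.3656 Y51.7273 F3797
G1 X15.8883 Y57.3791 F3797
G1 X23.0828 Y58.1775 F3797
G1 X28.7346 Y53.6548 F3797
G1 X29.5330 Y46.4603 F3797
G1 X25.0103 Y40.8085 F3797
G1 X17.8158 Y40.0101 F3797
G1 X12.1640 Y44.5328 F3797
M5
G00 X0.0000 Y0.0000

1 u = 1 mm; y_m = 131.9759 − y.

[1] `<path>` regular polygon, #0000ff→engrave S256 F3797: (12.1640,44.5328) → (11.3656,51.7273) → (15.8883,57.3791) → (23.0828,58.1775) → (28.7346,53.6548) → (29.5330,46.4603) → (25.0103,40.8085) → (17.8158,40.0101) → (12.1640,44.5328) (closed)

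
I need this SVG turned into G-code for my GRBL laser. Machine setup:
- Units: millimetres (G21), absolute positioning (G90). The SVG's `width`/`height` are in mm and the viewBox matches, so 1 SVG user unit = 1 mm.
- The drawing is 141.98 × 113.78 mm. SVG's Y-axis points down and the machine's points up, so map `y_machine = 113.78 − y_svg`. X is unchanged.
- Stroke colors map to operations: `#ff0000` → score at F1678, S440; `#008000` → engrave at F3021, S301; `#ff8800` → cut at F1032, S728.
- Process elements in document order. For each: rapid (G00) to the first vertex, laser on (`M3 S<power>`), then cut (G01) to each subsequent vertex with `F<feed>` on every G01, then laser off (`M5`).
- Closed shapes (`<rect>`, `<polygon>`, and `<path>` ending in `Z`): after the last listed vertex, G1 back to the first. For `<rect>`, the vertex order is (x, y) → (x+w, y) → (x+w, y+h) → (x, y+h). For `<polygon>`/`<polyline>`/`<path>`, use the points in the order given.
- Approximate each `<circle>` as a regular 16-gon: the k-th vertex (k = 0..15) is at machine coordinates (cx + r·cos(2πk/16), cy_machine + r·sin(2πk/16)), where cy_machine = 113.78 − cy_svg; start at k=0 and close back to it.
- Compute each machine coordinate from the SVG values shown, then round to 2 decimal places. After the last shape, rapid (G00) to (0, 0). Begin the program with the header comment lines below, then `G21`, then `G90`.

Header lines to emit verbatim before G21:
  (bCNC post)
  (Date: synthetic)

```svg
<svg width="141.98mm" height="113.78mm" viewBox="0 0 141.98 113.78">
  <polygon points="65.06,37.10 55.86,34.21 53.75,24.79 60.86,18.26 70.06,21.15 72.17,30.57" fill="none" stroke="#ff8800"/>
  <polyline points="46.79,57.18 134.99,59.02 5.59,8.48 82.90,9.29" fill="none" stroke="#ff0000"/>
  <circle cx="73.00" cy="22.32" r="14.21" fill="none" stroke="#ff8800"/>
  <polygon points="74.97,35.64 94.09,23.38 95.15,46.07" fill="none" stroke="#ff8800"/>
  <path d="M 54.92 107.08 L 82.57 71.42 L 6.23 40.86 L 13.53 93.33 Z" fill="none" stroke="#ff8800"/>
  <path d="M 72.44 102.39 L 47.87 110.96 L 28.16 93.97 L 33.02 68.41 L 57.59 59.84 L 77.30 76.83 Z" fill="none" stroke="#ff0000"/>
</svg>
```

1 u = 1 mm; y_m = 113.78 − y.

[1] `<polygon>` regular polygon, #ff8800→cut S728 F1032: (65.06,76.68) → (55.86,79.57) → (53.75,88.99) → (60.86,95.52) → (70.06,92.63) → (72.17,83.21) → (65.06,76.68) (closed)

[2] `<polyline>` open polyline, #ff0000→score S440 F1678: (46.79,56.60) → (134.99,54.76) → (5.59,105.30) → (82.90,104.49)

[3] `<circle>` circle, #ff8800→cut S728 F1032: (87.21,91.46) → (86.13,96.90) → (83.05,101.51) → (78.44,104.59) → (73.00,105.67) → (67.56,104.59) → (62.95,101.51) → (59.87,96.90) → (58.79,91.46) → (59.87,86.02) → (62.95,81.41) → (67.56,78.33) → (73.00,77.25) → (78.44,78.33) → (83.05,81.41) → (86.13,86.02) → (87.21,91.46) (closed)

[4] `<polygon>` regular polygon, #ff8800→cut S728 F1032: (74.97,78.14) → (94.09,90.40) → (95.15,67.71) → (74.97,78.14) (closed)

[5] `<path>` closed polygon, #ff8800→cut S728 F1032: (54.92,6.70) → (82.57,42.36) → (6.23,72.92) → (13.53,20.45) → (54.92,6.70) (closed)

[6] `<path>` regular polygon, #ff0000→score S440 F1678: (72.44,11.39) → (47.87,2.82) → (28.16,19.81) → (33.02,45.37) → (57.59,53.94) → (77.30,36.95) → (72.44,11.39) (closed)

(bCNC post)
(Date: synthetic)
G21
G90
G00 X65.06 Y76.68
M3 S728
G01 X55.86 Y79.57 F1032
G01 X53.75 Y88.99 F1032
G01 X60.86 Y95.52 F1032
G01 X70.06 Y92.63 F1032
G01 X72.17 Y83.21 F1032
G01 X65.06 Y76.68 F1032
M5
G00 X46.79 Y56.60
M3 S440
G01 X134.99 Y54.76 F1678
G01 X5.59 Y105.30 F1678
G01 X82.90 Y104.49 F1678
M5
G00 X87.21 Y91.46
M3 S728
G01 X86.13 Y96.90 F1032
G01 X83.05 Y101.51 F1032
G01 X78.44 Y104.59 F1032
G01 X73.00 Y105.67 F1032
G01 X67.56 Y104.59 F1032
G01 X62.95 Y101.51 F1032
G01 X59.87 Y96.90 F1032
G01 X58.79 Y91.46 F1032
G01 X59.87 Y86.02 F1032
G01 X62.95 Y81.41 F1032
G01 X67.56 Y78.33 F1032
G01 X73.00 Y77.25 F1032
G01 X78.44 Y78.33 F1032
G01 X83.05 Y81.41 F1032
G01 X86.13 Y86.02 F1032
G01 X87.21 Y91.46 F1032
M5
G00 X74.97 Y78.14
M3 S728
G01 X94.09 Y90.40 F1032
G01 X95.15 Y67.71 F1032
G01 X74.97 Y78.14 F1032
M5
G00 X54.92 Y6.70
M3 S728
G01 X82.57 Y42.36 F1032
G01 X6.23 Y72.92 F1032
G01 X13.53 Y20.45 F1032
G01 X54.92 Y6.70 F1032
M5
G00 X72.44 Y11.39
M3 S440
G01 X47.87 Y2.82 F1678
G01 X28.16 Y19.81 F1678
G01 X33.02 Y45.37 F1678
G01 X57.59 Y53.94 F1678
G01 X77.30 Y36.95 F1678
G01 X72.44 Y11.39 F1678
M5
G00 X0.00 Y0.00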